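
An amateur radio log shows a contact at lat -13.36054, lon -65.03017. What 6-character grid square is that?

Add 180° to longitude and 90° to latitude: 114.9698, 76.6395.
Field: 114.9698/20 → 5 → F, 76.6395/10 → 7 → H; chars FH.
Square: 14.9698/2 → 7, 6.6395/1 → 6; chars 76.
Subsquare: 0.9698/0.0833333 → 11 → l, 0.6395/0.0416667 → 15 → p; chars lp.

FH76lp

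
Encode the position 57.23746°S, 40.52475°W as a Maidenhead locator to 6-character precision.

GD92rs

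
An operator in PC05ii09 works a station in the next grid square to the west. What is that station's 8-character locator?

Longitude extended square 0; −1 → -1, wraps to 9, carry into subsquare.
Longitude subsquare i = 8; −1 → 7 = h.
The latitude characters are unchanged.

PC05hi99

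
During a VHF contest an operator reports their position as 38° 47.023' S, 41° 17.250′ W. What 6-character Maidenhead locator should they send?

Add 180° to longitude and 90° to latitude: 138.7125, 51.2163.
Field (20°×10°, letters A–R): lon ⌊138.7125/20⌋ = 6 → G; lat ⌊51.2163/10⌋ = 5 → F.
Square (2°×1°, digits 0–9): lon ⌊18.7125/2⌋ = 9; lat ⌊1.2163/1⌋ = 1.
Subsquare (5′×2.5′, letters a–x): lon ⌊0.7125/0.0833333⌋ = 8 → i; lat ⌊0.2163/0.0416667⌋ = 5 → f.

GF91if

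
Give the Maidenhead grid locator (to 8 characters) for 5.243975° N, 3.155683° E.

Add 180° to longitude and 90° to latitude: 183.15568, 95.24398.
Field: 183.15568/20 → 9 → J, 95.24398/10 → 9 → J; chars JJ.
Square: 3.15568/2 → 1, 5.24398/1 → 5; chars 15.
Subsquare: 1.15568/0.0833333 → 13 → n, 0.24398/0.0416667 → 5 → f; chars nf.
Extended square: 0.07235/0.00833333 → 8, 0.03564/0.00416667 → 8; chars 88.

JJ15nf88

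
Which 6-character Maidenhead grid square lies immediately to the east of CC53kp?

CC53lp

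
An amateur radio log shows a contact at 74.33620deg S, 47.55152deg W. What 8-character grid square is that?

GB65fp39

Shift to the Maidenhead origin (180°W, 90°S): lon 132.44848, lat 15.66380.
Field: 132.44848/20 → 6 → G, 15.66380/10 → 1 → B; chars GB.
Square: 12.44848/2 → 6, 5.66380/1 → 5; chars 65.
Subsquare: 0.44848/0.0833333 → 5 → f, 0.66380/0.0416667 → 15 → p; chars fp.
Extended square: 0.03181/0.00833333 → 3, 0.03880/0.00416667 → 9; chars 39.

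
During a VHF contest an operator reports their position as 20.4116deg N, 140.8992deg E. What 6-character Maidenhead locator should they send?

QL00kj

Add 180° to longitude and 90° to latitude: 320.8992, 110.4116.
Field: lon ⌊320.8992/20⌋ = 16 → Q; lat ⌊110.4116/10⌋ = 11 → L.
Square: lon ⌊0.8992/2⌋ = 0; lat ⌊0.4116/1⌋ = 0.
Subsquare: lon ⌊0.8992/0.0833333⌋ = 10 → k; lat ⌊0.4116/0.0416667⌋ = 9 → j.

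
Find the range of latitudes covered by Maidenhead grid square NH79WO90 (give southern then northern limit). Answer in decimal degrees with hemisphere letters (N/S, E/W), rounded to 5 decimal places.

10.41667° S, 10.41250° S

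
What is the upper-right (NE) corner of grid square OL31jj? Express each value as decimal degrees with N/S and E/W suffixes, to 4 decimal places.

21.4167° N, 106.8333° E

Field O=14, L=11: +14·20° lon, +11·10° lat → SW at lon 100°, lat 20°.
Square 3, 1: +3·2° lon, +1·1° lat → SW at lon 106°, lat 21°.
Subsquare j=9, j=9: +9·0.0833333° lon, +9·0.0416667° lat → SW at lon 106.75°, lat 21.375°.
Cell spans 0.0833333° lon × 0.0416667° lat. NE corner is SW corner plus one full cell.
latitude 21.4167° N, longitude 106.8333° E.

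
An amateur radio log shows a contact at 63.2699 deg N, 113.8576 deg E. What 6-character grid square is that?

Add 180° to longitude and 90° to latitude: 293.8576, 153.2699.
Field (20°×10°, letters A–R): 293.8576/20 → 14 → O, 153.2699/10 → 15 → P; chars OP.
Square (2°×1°, digits 0–9): 13.8576/2 → 6, 3.2699/1 → 3; chars 63.
Subsquare (5′×2.5′, letters a–x): 1.8576/0.0833333 → 22 → w, 0.2699/0.0416667 → 6 → g; chars wg.

OP63wg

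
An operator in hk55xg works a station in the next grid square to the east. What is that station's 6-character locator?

HK65ag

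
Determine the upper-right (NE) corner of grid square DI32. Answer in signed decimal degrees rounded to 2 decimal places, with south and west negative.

-7.00, -112.00

Field D=3, I=8: +3·20° lon, +8·10° lat → SW at lon -120°, lat -10°.
Square 3, 2: +3·2° lon, +2·1° lat → SW at lon -114°, lat -8°.
Cell spans 2° lon × 1° lat. NE corner is SW corner plus one full cell.
latitude -7.00, longitude -112.00.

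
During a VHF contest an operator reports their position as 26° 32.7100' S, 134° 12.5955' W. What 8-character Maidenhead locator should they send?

CG23vk49

Add 180° to longitude and 90° to latitude: 45.79008, 63.45483.
Field (20°×10°, letters A–R): lon ⌊45.79008/20⌋ = 2 → C; lat ⌊63.45483/10⌋ = 6 → G.
Square (2°×1°, digits 0–9): lon ⌊5.79008/2⌋ = 2; lat ⌊3.45483/1⌋ = 3.
Subsquare (5′×2.5′, letters a–x): lon ⌊1.79008/0.0833333⌋ = 21 → v; lat ⌊0.45483/0.0416667⌋ = 10 → k.
Extended square (30″×15″, digits 0–9): lon ⌊0.04008/0.00833333⌋ = 4; lat ⌊0.03817/0.00416667⌋ = 9.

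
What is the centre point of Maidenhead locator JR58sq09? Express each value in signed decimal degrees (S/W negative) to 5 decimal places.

Field J=9, R=17: +9·20° lon, +17·10° lat → SW at lon 0°, lat 80°.
Square 5, 8: +5·2° lon, +8·1° lat → SW at lon 10°, lat 88°.
Subsquare s=18, q=16: +18·0.0833333° lon, +16·0.0416667° lat → SW at lon 11.5°, lat 88.6667°.
Extended square 0, 9: +0·0.00833333° lon, +9·0.00416667° lat → SW at lon 11.5°, lat 88.7042°.
Cell spans 0.00833333° lon × 0.00416667° lat. Centre is SW corner plus half of each.
latitude 88.70625, longitude 11.50417.

88.70625, 11.50417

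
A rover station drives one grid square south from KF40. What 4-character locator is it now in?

Latitude square 0; −1 → -1, wraps to 9, carry into field.
Latitude field F = 5; −1 → 4 = E.
The longitude characters are unchanged.

KE49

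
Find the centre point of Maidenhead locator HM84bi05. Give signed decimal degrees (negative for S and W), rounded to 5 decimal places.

34.35625, -23.91250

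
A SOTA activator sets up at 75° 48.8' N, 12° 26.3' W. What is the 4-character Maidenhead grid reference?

IQ35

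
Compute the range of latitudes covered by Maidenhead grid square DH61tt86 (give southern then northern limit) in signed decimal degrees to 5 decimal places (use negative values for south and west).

-18.18333, -18.17917

Field D=3, H=7: +3·20° lon, +7·10° lat → SW at lon -120°, lat -20°.
Square 6, 1: +6·2° lon, +1·1° lat → SW at lon -108°, lat -19°.
Subsquare t=19, t=19: +19·0.0833333° lon, +19·0.0416667° lat → SW at lon -106.417°, lat -18.2083°.
Extended square 8, 6: +8·0.00833333° lon, +6·0.00416667° lat → SW at lon -106.35°, lat -18.1833°.
Cell spans 0.00833333° lon × 0.00416667° lat.
south -18.18333, north -18.17917.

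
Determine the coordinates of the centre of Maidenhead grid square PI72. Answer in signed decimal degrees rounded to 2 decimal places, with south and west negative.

-7.50, 135.00

Field P=15, I=8: +15·20° lon, +8·10° lat → SW at lon 120°, lat -10°.
Square 7, 2: +7·2° lon, +2·1° lat → SW at lon 134°, lat -8°.
Cell spans 2° lon × 1° lat. Centre is SW corner plus half of each.
latitude -7.50, longitude 135.00.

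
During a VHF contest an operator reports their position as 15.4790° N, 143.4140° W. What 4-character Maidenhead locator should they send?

BK85

Offset from 180°W / 90°S: lon 36.59°, lat 105.48°.
Field: 36.59/20 → 1 → B, 105.48/10 → 10 → K; chars BK.
Square: 16.59/2 → 8, 5.48/1 → 5; chars 85.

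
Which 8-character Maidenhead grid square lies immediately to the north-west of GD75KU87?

GD75ku78

Longitude extended square 8; −1 → 7.
Latitude extended square 7; +1 → 8.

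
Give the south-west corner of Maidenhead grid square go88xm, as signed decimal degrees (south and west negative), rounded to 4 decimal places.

Field G=6, O=14: +6·20° lon, +14·10° lat → SW at lon -60°, lat 50°.
Square 8, 8: +8·2° lon, +8·1° lat → SW at lon -44°, lat 58°.
Subsquare x=23, m=12: +23·0.0833333° lon, +12·0.0416667° lat → SW at lon -42.0833°, lat 58.5°.
latitude 58.5000, longitude -42.0833.

58.5000, -42.0833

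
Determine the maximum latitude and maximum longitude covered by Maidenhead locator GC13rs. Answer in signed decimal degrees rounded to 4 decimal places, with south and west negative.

Field G=6, C=2: +6·20° lon, +2·10° lat → SW at lon -60°, lat -70°.
Square 1, 3: +1·2° lon, +3·1° lat → SW at lon -58°, lat -67°.
Subsquare r=17, s=18: +17·0.0833333° lon, +18·0.0416667° lat → SW at lon -56.5833°, lat -66.25°.
Cell spans 0.0833333° lon × 0.0416667° lat. NE corner is SW corner plus one full cell.
latitude -66.2083, longitude -56.5000.

-66.2083, -56.5000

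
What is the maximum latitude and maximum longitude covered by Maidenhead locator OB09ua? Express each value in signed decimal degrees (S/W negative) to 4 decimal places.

Field O=14, B=1: +14·20° lon, +1·10° lat → SW at lon 100°, lat -80°.
Square 0, 9: +0·2° lon, +9·1° lat → SW at lon 100°, lat -71°.
Subsquare u=20, a=0: +20·0.0833333° lon, +0·0.0416667° lat → SW at lon 101.667°, lat -71°.
Cell spans 0.0833333° lon × 0.0416667° lat. NE corner is SW corner plus one full cell.
latitude -70.9583, longitude 101.7500.

-70.9583, 101.7500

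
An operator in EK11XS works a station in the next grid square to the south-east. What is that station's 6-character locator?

EK21ar

Longitude subsquare x = 23; +1 → 24, wraps to 0 = a, carry into square.
Longitude square 1; +1 → 2.
Latitude subsquare s = 18; −1 → 17 = r.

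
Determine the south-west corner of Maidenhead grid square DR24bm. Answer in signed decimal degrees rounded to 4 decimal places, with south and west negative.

84.5000, -115.9167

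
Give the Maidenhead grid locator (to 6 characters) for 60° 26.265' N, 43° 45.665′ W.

GP80ck

Shift to the Maidenhead origin (180°W, 90°S): lon 136.2389, lat 150.4377.
Field: 136.2389/20 → 6 → G, 150.4377/10 → 15 → P; chars GP.
Square: 16.2389/2 → 8, 0.4377/1 → 0; chars 80.
Subsquare: 0.2389/0.0833333 → 2 → c, 0.4377/0.0416667 → 10 → k; chars ck.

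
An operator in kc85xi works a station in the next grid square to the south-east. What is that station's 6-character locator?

KC95ah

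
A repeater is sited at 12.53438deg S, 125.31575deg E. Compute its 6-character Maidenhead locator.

Add 180° to longitude and 90° to latitude: 305.3157, 77.4656.
Field: lon ⌊305.3157/20⌋ = 15 → P; lat ⌊77.4656/10⌋ = 7 → H.
Square: lon ⌊5.3157/2⌋ = 2; lat ⌊7.4656/1⌋ = 7.
Subsquare: lon ⌊1.3157/0.0833333⌋ = 15 → p; lat ⌊0.4656/0.0416667⌋ = 11 → l.

PH27pl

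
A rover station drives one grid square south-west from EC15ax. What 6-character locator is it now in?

EC05xw

Longitude subsquare a = 0; −1 → -1, wraps to 23 = x, carry into square.
Longitude square 1; −1 → 0.
Latitude subsquare x = 23; −1 → 22 = w.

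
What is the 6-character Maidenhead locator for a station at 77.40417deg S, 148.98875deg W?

BB52mo

Offset from 180°W / 90°S: lon 31.0112°, lat 12.5958°.
Field: 31.0112/20 → 1 → B, 12.5958/10 → 1 → B; chars BB.
Square: 11.0112/2 → 5, 2.5958/1 → 2; chars 52.
Subsquare: 1.0112/0.0833333 → 12 → m, 0.5958/0.0416667 → 14 → o; chars mo.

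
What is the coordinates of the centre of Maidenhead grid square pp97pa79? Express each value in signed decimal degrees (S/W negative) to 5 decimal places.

67.03958, 139.31250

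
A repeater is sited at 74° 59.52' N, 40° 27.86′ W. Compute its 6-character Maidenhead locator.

GQ94sx

Add 180° to longitude and 90° to latitude: 139.5357, 164.9920.
Field (20°×10°, letters A–R): lon ⌊139.5357/20⌋ = 6 → G; lat ⌊164.9920/10⌋ = 16 → Q.
Square (2°×1°, digits 0–9): lon ⌊19.5357/2⌋ = 9; lat ⌊4.9920/1⌋ = 4.
Subsquare (5′×2.5′, letters a–x): lon ⌊1.5357/0.0833333⌋ = 18 → s; lat ⌊0.9920/0.0416667⌋ = 23 → x.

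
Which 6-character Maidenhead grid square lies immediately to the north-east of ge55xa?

GE65ab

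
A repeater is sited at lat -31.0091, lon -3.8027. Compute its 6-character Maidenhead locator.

IF88cx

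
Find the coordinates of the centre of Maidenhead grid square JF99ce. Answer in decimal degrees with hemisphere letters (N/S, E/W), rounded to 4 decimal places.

30.8125° S, 18.2083° E

Field J=9, F=5: +9·20° lon, +5·10° lat → SW at lon 0°, lat -40°.
Square 9, 9: +9·2° lon, +9·1° lat → SW at lon 18°, lat -31°.
Subsquare c=2, e=4: +2·0.0833333° lon, +4·0.0416667° lat → SW at lon 18.1667°, lat -30.8333°.
Cell spans 0.0833333° lon × 0.0416667° lat. Centre is SW corner plus half of each.
latitude 30.8125° S, longitude 18.2083° E.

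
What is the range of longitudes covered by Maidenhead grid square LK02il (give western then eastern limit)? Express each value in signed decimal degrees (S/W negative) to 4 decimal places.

40.6667, 40.7500

Field L=11, K=10: +11·20° lon, +10·10° lat → SW at lon 40°, lat 10°.
Square 0, 2: +0·2° lon, +2·1° lat → SW at lon 40°, lat 12°.
Subsquare i=8, l=11: +8·0.0833333° lon, +11·0.0416667° lat → SW at lon 40.6667°, lat 12.4583°.
Cell spans 0.0833333° lon × 0.0416667° lat.
west 40.6667, east 40.7500.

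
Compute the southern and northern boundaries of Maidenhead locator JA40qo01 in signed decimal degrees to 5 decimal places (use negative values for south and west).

-89.41250, -89.40833

Field J=9, A=0: +9·20° lon, +0·10° lat → SW at lon 0°, lat -90°.
Square 4, 0: +4·2° lon, +0·1° lat → SW at lon 8°, lat -90°.
Subsquare q=16, o=14: +16·0.0833333° lon, +14·0.0416667° lat → SW at lon 9.33333°, lat -89.4167°.
Extended square 0, 1: +0·0.00833333° lon, +1·0.00416667° lat → SW at lon 9.33333°, lat -89.4125°.
Cell spans 0.00833333° lon × 0.00416667° lat.
south -89.41250, north -89.40833.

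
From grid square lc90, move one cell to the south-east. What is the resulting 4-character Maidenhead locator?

Longitude square 9; +1 → 10, wraps to 0, carry into field.
Longitude field L = 11; +1 → 12 = M.
Latitude square 0; −1 → -1, wraps to 9, carry into field.
Latitude field C = 2; −1 → 1 = B.

MB09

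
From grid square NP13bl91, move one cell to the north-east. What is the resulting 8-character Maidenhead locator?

NP13cl02

Longitude extended square 9; +1 → 10, wraps to 0, carry into subsquare.
Longitude subsquare b = 1; +1 → 2 = c.
Latitude extended square 1; +1 → 2.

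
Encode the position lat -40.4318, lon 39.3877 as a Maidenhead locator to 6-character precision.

KE99qn

Shift to the Maidenhead origin (180°W, 90°S): lon 219.3877, lat 49.5682.
Field: 219.3877/20 → 10 → K, 49.5682/10 → 4 → E; chars KE.
Square: 19.3877/2 → 9, 9.5682/1 → 9; chars 99.
Subsquare: 1.3877/0.0833333 → 16 → q, 0.5682/0.0416667 → 13 → n; chars qn.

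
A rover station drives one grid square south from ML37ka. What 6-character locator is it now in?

ML36kx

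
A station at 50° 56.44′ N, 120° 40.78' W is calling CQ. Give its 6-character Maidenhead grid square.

CO90pw

Shift to the Maidenhead origin (180°W, 90°S): lon 59.3203, lat 140.9407.
Field: lon ⌊59.3203/20⌋ = 2 → C; lat ⌊140.9407/10⌋ = 14 → O.
Square: lon ⌊19.3203/2⌋ = 9; lat ⌊0.9407/1⌋ = 0.
Subsquare: lon ⌊1.3203/0.0833333⌋ = 15 → p; lat ⌊0.9407/0.0416667⌋ = 22 → w.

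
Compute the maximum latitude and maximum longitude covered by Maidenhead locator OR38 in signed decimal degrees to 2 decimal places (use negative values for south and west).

89.00, 108.00

Field O=14, R=17: +14·20° lon, +17·10° lat → SW at lon 100°, lat 80°.
Square 3, 8: +3·2° lon, +8·1° lat → SW at lon 106°, lat 88°.
Cell spans 2° lon × 1° lat. NE corner is SW corner plus one full cell.
latitude 89.00, longitude 108.00.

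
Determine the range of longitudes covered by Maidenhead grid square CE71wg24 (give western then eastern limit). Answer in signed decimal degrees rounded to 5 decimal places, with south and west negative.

Field C=2, E=4: +2·20° lon, +4·10° lat → SW at lon -140°, lat -50°.
Square 7, 1: +7·2° lon, +1·1° lat → SW at lon -126°, lat -49°.
Subsquare w=22, g=6: +22·0.0833333° lon, +6·0.0416667° lat → SW at lon -124.167°, lat -48.75°.
Extended square 2, 4: +2·0.00833333° lon, +4·0.00416667° lat → SW at lon -124.15°, lat -48.7333°.
Cell spans 0.00833333° lon × 0.00416667° lat.
west -124.15000, east -124.14167.

-124.15000, -124.14167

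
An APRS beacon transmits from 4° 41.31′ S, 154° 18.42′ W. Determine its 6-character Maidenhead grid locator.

Shift to the Maidenhead origin (180°W, 90°S): lon 25.6930, lat 85.3115.
Field: lon ⌊25.6930/20⌋ = 1 → B; lat ⌊85.3115/10⌋ = 8 → I.
Square: lon ⌊5.6930/2⌋ = 2; lat ⌊5.3115/1⌋ = 5.
Subsquare: lon ⌊1.6930/0.0833333⌋ = 20 → u; lat ⌊0.3115/0.0416667⌋ = 7 → h.

BI25uh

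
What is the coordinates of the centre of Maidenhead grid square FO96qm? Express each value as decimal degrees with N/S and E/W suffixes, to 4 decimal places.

Field F=5, O=14: +5·20° lon, +14·10° lat → SW at lon -80°, lat 50°.
Square 9, 6: +9·2° lon, +6·1° lat → SW at lon -62°, lat 56°.
Subsquare q=16, m=12: +16·0.0833333° lon, +12·0.0416667° lat → SW at lon -60.6667°, lat 56.5°.
Cell spans 0.0833333° lon × 0.0416667° lat. Centre is SW corner plus half of each.
latitude 56.5208° N, longitude 60.6250° W.

56.5208° N, 60.6250° W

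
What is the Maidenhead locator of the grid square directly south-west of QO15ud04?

QO15td93

Longitude extended square 0; −1 → -1, wraps to 9, carry into subsquare.
Longitude subsquare u = 20; −1 → 19 = t.
Latitude extended square 4; −1 → 3.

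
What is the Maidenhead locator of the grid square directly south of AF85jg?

Latitude subsquare g = 6; −1 → 5 = f.
The longitude characters are unchanged.

AF85jf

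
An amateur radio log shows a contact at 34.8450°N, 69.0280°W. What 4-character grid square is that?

Add 180° to longitude and 90° to latitude: 110.97, 124.84.
Field (20°×10°, letters A–R): lon ⌊110.97/20⌋ = 5 → F; lat ⌊124.84/10⌋ = 12 → M.
Square (2°×1°, digits 0–9): lon ⌊10.97/2⌋ = 5; lat ⌊4.84/1⌋ = 4.

FM54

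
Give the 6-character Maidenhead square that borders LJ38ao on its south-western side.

LJ28xn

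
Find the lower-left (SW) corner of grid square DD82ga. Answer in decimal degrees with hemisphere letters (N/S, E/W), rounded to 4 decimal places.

Field D=3, D=3: +3·20° lon, +3·10° lat → SW at lon -120°, lat -60°.
Square 8, 2: +8·2° lon, +2·1° lat → SW at lon -104°, lat -58°.
Subsquare g=6, a=0: +6·0.0833333° lon, +0·0.0416667° lat → SW at lon -103.5°, lat -58°.
latitude 58.0000° S, longitude 103.5000° W.

58.0000° S, 103.5000° W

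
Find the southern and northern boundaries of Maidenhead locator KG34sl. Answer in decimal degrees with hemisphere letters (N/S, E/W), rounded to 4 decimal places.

25.5417° S, 25.5000° S

Field K=10, G=6: +10·20° lon, +6·10° lat → SW at lon 20°, lat -30°.
Square 3, 4: +3·2° lon, +4·1° lat → SW at lon 26°, lat -26°.
Subsquare s=18, l=11: +18·0.0833333° lon, +11·0.0416667° lat → SW at lon 27.5°, lat -25.5417°.
Cell spans 0.0833333° lon × 0.0416667° lat.
south 25.5417° S, north 25.5000° S.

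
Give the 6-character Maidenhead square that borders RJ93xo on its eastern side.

AJ03ao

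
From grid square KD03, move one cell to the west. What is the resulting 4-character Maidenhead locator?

JD93

Longitude square 0; −1 → -1, wraps to 9, carry into field.
Longitude field K = 10; −1 → 9 = J.
The latitude characters are unchanged.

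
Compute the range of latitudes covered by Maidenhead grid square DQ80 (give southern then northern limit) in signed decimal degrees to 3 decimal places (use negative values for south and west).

70.000, 71.000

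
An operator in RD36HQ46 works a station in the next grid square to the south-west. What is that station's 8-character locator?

RD36hq35

Longitude extended square 4; −1 → 3.
Latitude extended square 6; −1 → 5.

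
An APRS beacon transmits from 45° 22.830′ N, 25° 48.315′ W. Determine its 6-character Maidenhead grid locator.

Add 180° to longitude and 90° to latitude: 154.1947, 135.3805.
Field: 154.1947/20 → 7 → H, 135.3805/10 → 13 → N; chars HN.
Square: 14.1947/2 → 7, 5.3805/1 → 5; chars 75.
Subsquare: 0.1947/0.0833333 → 2 → c, 0.3805/0.0416667 → 9 → j; chars cj.

HN75cj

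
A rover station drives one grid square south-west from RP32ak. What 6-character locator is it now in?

RP22xj

Longitude subsquare a = 0; −1 → -1, wraps to 23 = x, carry into square.
Longitude square 3; −1 → 2.
Latitude subsquare k = 10; −1 → 9 = j.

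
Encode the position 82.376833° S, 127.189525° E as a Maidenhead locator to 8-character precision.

Add 180° to longitude and 90° to latitude: 307.18953, 7.62317.
Field: 307.18953/20 → 15 → P, 7.62317/10 → 0 → A; chars PA.
Square: 7.18953/2 → 3, 7.62317/1 → 7; chars 37.
Subsquare: 1.18953/0.0833333 → 14 → o, 0.62317/0.0416667 → 14 → o; chars oo.
Extended square: 0.02286/0.00833333 → 2, 0.03983/0.00416667 → 9; chars 29.

PA37oo29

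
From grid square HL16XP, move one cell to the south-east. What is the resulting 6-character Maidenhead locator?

HL26ao

Longitude subsquare x = 23; +1 → 24, wraps to 0 = a, carry into square.
Longitude square 1; +1 → 2.
Latitude subsquare p = 15; −1 → 14 = o.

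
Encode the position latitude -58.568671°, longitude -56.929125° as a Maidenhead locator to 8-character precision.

Offset from 180°W / 90°S: lon 123.07088°, lat 31.43133°.
Field (20°×10°, letters A–R): 123.07088/20 → 6 → G, 31.43133/10 → 3 → D; chars GD.
Square (2°×1°, digits 0–9): 3.07088/2 → 1, 1.43133/1 → 1; chars 11.
Subsquare (5′×2.5′, letters a–x): 1.07088/0.0833333 → 12 → m, 0.43133/0.0416667 → 10 → k; chars mk.
Extended square (30″×15″, digits 0–9): 0.07088/0.00833333 → 8, 0.01466/0.00416667 → 3; chars 83.

GD11mk83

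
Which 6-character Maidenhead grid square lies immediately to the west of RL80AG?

Longitude subsquare a = 0; −1 → -1, wraps to 23 = x, carry into square.
Longitude square 8; −1 → 7.
The latitude characters are unchanged.

RL70xg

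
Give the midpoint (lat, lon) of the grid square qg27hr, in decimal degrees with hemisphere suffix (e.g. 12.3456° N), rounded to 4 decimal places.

22.2708° S, 144.6250° E

Field Q=16, G=6: +16·20° lon, +6·10° lat → SW at lon 140°, lat -30°.
Square 2, 7: +2·2° lon, +7·1° lat → SW at lon 144°, lat -23°.
Subsquare h=7, r=17: +7·0.0833333° lon, +17·0.0416667° lat → SW at lon 144.583°, lat -22.2917°.
Cell spans 0.0833333° lon × 0.0416667° lat. Centre is SW corner plus half of each.
latitude 22.2708° S, longitude 144.6250° E.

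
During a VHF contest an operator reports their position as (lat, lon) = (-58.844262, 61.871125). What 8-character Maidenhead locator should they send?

Shift to the Maidenhead origin (180°W, 90°S): lon 241.87113, lat 31.15574.
Field (20°×10°, letters A–R): 241.87113/20 → 12 → M, 31.15574/10 → 3 → D; chars MD.
Square (2°×1°, digits 0–9): 1.87113/2 → 0, 1.15574/1 → 1; chars 01.
Subsquare (5′×2.5′, letters a–x): 1.87113/0.0833333 → 22 → w, 0.15574/0.0416667 → 3 → d; chars wd.
Extended square (30″×15″, digits 0–9): 0.03779/0.00833333 → 4, 0.03074/0.00416667 → 7; chars 47.

MD01wd47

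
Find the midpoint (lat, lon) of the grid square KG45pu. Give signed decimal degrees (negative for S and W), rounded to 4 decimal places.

Field K=10, G=6: +10·20° lon, +6·10° lat → SW at lon 20°, lat -30°.
Square 4, 5: +4·2° lon, +5·1° lat → SW at lon 28°, lat -25°.
Subsquare p=15, u=20: +15·0.0833333° lon, +20·0.0416667° lat → SW at lon 29.25°, lat -24.1667°.
Cell spans 0.0833333° lon × 0.0416667° lat. Centre is SW corner plus half of each.
latitude -24.1458, longitude 29.2917.

-24.1458, 29.2917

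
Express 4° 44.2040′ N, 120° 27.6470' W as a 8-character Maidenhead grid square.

CJ94sr46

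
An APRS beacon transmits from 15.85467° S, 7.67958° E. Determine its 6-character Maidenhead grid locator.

Add 180° to longitude and 90° to latitude: 187.6796, 74.1453.
Field: lon ⌊187.6796/20⌋ = 9 → J; lat ⌊74.1453/10⌋ = 7 → H.
Square: lon ⌊7.6796/2⌋ = 3; lat ⌊4.1453/1⌋ = 4.
Subsquare: lon ⌊1.6796/0.0833333⌋ = 20 → u; lat ⌊0.1453/0.0416667⌋ = 3 → d.

JH34ud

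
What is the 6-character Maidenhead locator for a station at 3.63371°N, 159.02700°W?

BJ03lp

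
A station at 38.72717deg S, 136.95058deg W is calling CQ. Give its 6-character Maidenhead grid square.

CF11mg

Offset from 180°W / 90°S: lon 43.0494°, lat 51.2728°.
Field (20°×10°, letters A–R): lon ⌊43.0494/20⌋ = 2 → C; lat ⌊51.2728/10⌋ = 5 → F.
Square (2°×1°, digits 0–9): lon ⌊3.0494/2⌋ = 1; lat ⌊1.2728/1⌋ = 1.
Subsquare (5′×2.5′, letters a–x): lon ⌊1.0494/0.0833333⌋ = 12 → m; lat ⌊0.2728/0.0416667⌋ = 6 → g.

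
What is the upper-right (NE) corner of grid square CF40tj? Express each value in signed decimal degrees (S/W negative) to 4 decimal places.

Field C=2, F=5: +2·20° lon, +5·10° lat → SW at lon -140°, lat -40°.
Square 4, 0: +4·2° lon, +0·1° lat → SW at lon -132°, lat -40°.
Subsquare t=19, j=9: +19·0.0833333° lon, +9·0.0416667° lat → SW at lon -130.417°, lat -39.625°.
Cell spans 0.0833333° lon × 0.0416667° lat. NE corner is SW corner plus one full cell.
latitude -39.5833, longitude -130.3333.

-39.5833, -130.3333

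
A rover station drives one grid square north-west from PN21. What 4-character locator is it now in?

Longitude square 2; −1 → 1.
Latitude square 1; +1 → 2.

PN12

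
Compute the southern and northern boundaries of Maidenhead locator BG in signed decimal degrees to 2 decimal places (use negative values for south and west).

-30.00, -20.00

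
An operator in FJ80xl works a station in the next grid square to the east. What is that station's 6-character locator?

Longitude subsquare x = 23; +1 → 24, wraps to 0 = a, carry into square.
Longitude square 8; +1 → 9.
The latitude characters are unchanged.

FJ90al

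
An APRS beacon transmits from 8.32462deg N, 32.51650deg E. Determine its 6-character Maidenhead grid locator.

KJ68gh

Add 180° to longitude and 90° to latitude: 212.5165, 98.3246.
Field: lon ⌊212.5165/20⌋ = 10 → K; lat ⌊98.3246/10⌋ = 9 → J.
Square: lon ⌊12.5165/2⌋ = 6; lat ⌊8.3246/1⌋ = 8.
Subsquare: lon ⌊0.5165/0.0833333⌋ = 6 → g; lat ⌊0.3246/0.0416667⌋ = 7 → h.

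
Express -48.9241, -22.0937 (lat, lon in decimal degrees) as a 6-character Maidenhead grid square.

HE81wb

Add 180° to longitude and 90° to latitude: 157.9063, 41.0759.
Field: 157.9063/20 → 7 → H, 41.0759/10 → 4 → E; chars HE.
Square: 17.9063/2 → 8, 1.0759/1 → 1; chars 81.
Subsquare: 1.9063/0.0833333 → 22 → w, 0.0759/0.0416667 → 1 → b; chars wb.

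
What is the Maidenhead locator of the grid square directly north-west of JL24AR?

JL14xs

Longitude subsquare a = 0; −1 → -1, wraps to 23 = x, carry into square.
Longitude square 2; −1 → 1.
Latitude subsquare r = 17; +1 → 18 = s.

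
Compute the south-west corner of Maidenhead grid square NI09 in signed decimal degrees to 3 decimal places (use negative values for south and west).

Field N=13, I=8: +13·20° lon, +8·10° lat → SW at lon 80°, lat -10°.
Square 0, 9: +0·2° lon, +9·1° lat → SW at lon 80°, lat -1°.
latitude -1.000, longitude 80.000.

-1.000, 80.000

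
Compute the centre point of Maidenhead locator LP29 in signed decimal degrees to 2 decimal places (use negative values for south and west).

Field L=11, P=15: +11·20° lon, +15·10° lat → SW at lon 40°, lat 60°.
Square 2, 9: +2·2° lon, +9·1° lat → SW at lon 44°, lat 69°.
Cell spans 2° lon × 1° lat. Centre is SW corner plus half of each.
latitude 69.50, longitude 45.00.

69.50, 45.00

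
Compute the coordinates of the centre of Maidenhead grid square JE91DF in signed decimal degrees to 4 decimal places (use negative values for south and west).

-48.7708, 18.2917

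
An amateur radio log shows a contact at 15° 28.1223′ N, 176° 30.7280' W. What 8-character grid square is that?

AK15rl82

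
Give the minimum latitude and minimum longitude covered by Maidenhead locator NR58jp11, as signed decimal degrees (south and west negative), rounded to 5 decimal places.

Field N=13, R=17: +13·20° lon, +17·10° lat → SW at lon 80°, lat 80°.
Square 5, 8: +5·2° lon, +8·1° lat → SW at lon 90°, lat 88°.
Subsquare j=9, p=15: +9·0.0833333° lon, +15·0.0416667° lat → SW at lon 90.75°, lat 88.625°.
Extended square 1, 1: +1·0.00833333° lon, +1·0.00416667° lat → SW at lon 90.7583°, lat 88.6292°.
latitude 88.62917, longitude 90.75833.

88.62917, 90.75833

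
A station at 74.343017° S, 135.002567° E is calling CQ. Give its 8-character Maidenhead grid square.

PB75mp07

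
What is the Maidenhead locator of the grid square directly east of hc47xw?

HC57aw

Longitude subsquare x = 23; +1 → 24, wraps to 0 = a, carry into square.
Longitude square 4; +1 → 5.
The latitude characters are unchanged.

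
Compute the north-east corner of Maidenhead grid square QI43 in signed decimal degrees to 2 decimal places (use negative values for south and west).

-6.00, 150.00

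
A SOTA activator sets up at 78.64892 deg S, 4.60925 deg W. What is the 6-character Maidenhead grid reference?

Offset from 180°W / 90°S: lon 175.3907°, lat 11.3511°.
Field (20°×10°, letters A–R): 175.3907/20 → 8 → I, 11.3511/10 → 1 → B; chars IB.
Square (2°×1°, digits 0–9): 15.3907/2 → 7, 1.3511/1 → 1; chars 71.
Subsquare (5′×2.5′, letters a–x): 1.3907/0.0833333 → 16 → q, 0.3511/0.0416667 → 8 → i; chars qi.

IB71qi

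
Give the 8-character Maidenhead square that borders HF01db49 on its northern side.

Latitude extended square 9; +1 → 10, wraps to 0, carry into subsquare.
Latitude subsquare b = 1; +1 → 2 = c.
The longitude characters are unchanged.

HF01dc40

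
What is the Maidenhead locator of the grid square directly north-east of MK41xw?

MK51ax

Longitude subsquare x = 23; +1 → 24, wraps to 0 = a, carry into square.
Longitude square 4; +1 → 5.
Latitude subsquare w = 22; +1 → 23 = x.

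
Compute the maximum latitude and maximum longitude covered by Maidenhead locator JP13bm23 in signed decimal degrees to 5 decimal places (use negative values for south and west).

Field J=9, P=15: +9·20° lon, +15·10° lat → SW at lon 0°, lat 60°.
Square 1, 3: +1·2° lon, +3·1° lat → SW at lon 2°, lat 63°.
Subsquare b=1, m=12: +1·0.0833333° lon, +12·0.0416667° lat → SW at lon 2.08333°, lat 63.5°.
Extended square 2, 3: +2·0.00833333° lon, +3·0.00416667° lat → SW at lon 2.1°, lat 63.5125°.
Cell spans 0.00833333° lon × 0.00416667° lat. NE corner is SW corner plus one full cell.
latitude 63.51667, longitude 2.10833.

63.51667, 2.10833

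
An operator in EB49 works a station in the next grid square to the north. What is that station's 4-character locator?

Latitude square 9; +1 → 10, wraps to 0, carry into field.
Latitude field B = 1; +1 → 2 = C.
The longitude characters are unchanged.

EC40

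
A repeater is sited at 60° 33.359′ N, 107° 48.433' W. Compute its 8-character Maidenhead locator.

Add 180° to longitude and 90° to latitude: 72.19278, 150.55598.
Field: 72.19278/20 → 3 → D, 150.55598/10 → 15 → P; chars DP.
Square: 12.19278/2 → 6, 0.55598/1 → 0; chars 60.
Subsquare: 0.19278/0.0833333 → 2 → c, 0.55598/0.0416667 → 13 → n; chars cn.
Extended square: 0.02612/0.00833333 → 3, 0.01432/0.00416667 → 3; chars 33.

DP60cn33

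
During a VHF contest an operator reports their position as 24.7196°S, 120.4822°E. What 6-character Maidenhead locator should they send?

Offset from 180°W / 90°S: lon 300.4822°, lat 65.2804°.
Field: lon ⌊300.4822/20⌋ = 15 → P; lat ⌊65.2804/10⌋ = 6 → G.
Square: lon ⌊0.4822/2⌋ = 0; lat ⌊5.2804/1⌋ = 5.
Subsquare: lon ⌊0.4822/0.0833333⌋ = 5 → f; lat ⌊0.2804/0.0416667⌋ = 6 → g.

PG05fg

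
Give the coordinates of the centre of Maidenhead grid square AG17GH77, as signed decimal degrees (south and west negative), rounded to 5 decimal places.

-22.67708, -177.43750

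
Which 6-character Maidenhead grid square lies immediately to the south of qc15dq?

QC15dp

Latitude subsquare q = 16; −1 → 15 = p.
The longitude characters are unchanged.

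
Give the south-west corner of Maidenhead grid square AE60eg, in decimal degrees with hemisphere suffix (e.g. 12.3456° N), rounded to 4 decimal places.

49.7500° S, 167.6667° W

Field A=0, E=4: +0·20° lon, +4·10° lat → SW at lon -180°, lat -50°.
Square 6, 0: +6·2° lon, +0·1° lat → SW at lon -168°, lat -50°.
Subsquare e=4, g=6: +4·0.0833333° lon, +6·0.0416667° lat → SW at lon -167.667°, lat -49.75°.
latitude 49.7500° S, longitude 167.6667° W.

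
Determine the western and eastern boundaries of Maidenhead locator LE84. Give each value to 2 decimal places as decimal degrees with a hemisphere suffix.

56.00° E, 58.00° E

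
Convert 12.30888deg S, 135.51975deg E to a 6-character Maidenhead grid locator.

PH77sq

Offset from 180°W / 90°S: lon 315.5197°, lat 77.6911°.
Field: 315.5197/20 → 15 → P, 77.6911/10 → 7 → H; chars PH.
Square: 15.5197/2 → 7, 7.6911/1 → 7; chars 77.
Subsquare: 1.5197/0.0833333 → 18 → s, 0.6911/0.0416667 → 16 → q; chars sq.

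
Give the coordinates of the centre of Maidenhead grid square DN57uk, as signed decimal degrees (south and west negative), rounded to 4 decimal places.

Field D=3, N=13: +3·20° lon, +13·10° lat → SW at lon -120°, lat 40°.
Square 5, 7: +5·2° lon, +7·1° lat → SW at lon -110°, lat 47°.
Subsquare u=20, k=10: +20·0.0833333° lon, +10·0.0416667° lat → SW at lon -108.333°, lat 47.4167°.
Cell spans 0.0833333° lon × 0.0416667° lat. Centre is SW corner plus half of each.
latitude 47.4375, longitude -108.2917.

47.4375, -108.2917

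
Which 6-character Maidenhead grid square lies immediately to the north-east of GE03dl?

GE03em

Longitude subsquare d = 3; +1 → 4 = e.
Latitude subsquare l = 11; +1 → 12 = m.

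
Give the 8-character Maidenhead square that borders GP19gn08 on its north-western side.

GP19fn99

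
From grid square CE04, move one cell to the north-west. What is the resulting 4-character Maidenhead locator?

BE95

Longitude square 0; −1 → -1, wraps to 9, carry into field.
Longitude field C = 2; −1 → 1 = B.
Latitude square 4; +1 → 5.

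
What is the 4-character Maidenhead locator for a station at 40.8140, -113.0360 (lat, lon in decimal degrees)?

DN30

Offset from 180°W / 90°S: lon 66.96°, lat 130.81°.
Field: 66.96/20 → 3 → D, 130.81/10 → 13 → N; chars DN.
Square: 6.96/2 → 3, 0.81/1 → 0; chars 30.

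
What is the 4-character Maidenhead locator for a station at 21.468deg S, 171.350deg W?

AG48

Shift to the Maidenhead origin (180°W, 90°S): lon 8.65, lat 68.53.
Field: 8.65/20 → 0 → A, 68.53/10 → 6 → G; chars AG.
Square: 8.65/2 → 4, 8.53/1 → 8; chars 48.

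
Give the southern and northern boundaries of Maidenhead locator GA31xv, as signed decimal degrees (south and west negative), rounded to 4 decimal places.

-88.1250, -88.0833

Field G=6, A=0: +6·20° lon, +0·10° lat → SW at lon -60°, lat -90°.
Square 3, 1: +3·2° lon, +1·1° lat → SW at lon -54°, lat -89°.
Subsquare x=23, v=21: +23·0.0833333° lon, +21·0.0416667° lat → SW at lon -52.0833°, lat -88.125°.
Cell spans 0.0833333° lon × 0.0416667° lat.
south -88.1250, north -88.0833.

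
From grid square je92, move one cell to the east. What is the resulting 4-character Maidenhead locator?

KE02

Longitude square 9; +1 → 10, wraps to 0, carry into field.
Longitude field J = 9; +1 → 10 = K.
The latitude characters are unchanged.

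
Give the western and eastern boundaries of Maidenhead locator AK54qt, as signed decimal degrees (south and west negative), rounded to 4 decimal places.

Field A=0, K=10: +0·20° lon, +10·10° lat → SW at lon -180°, lat 10°.
Square 5, 4: +5·2° lon, +4·1° lat → SW at lon -170°, lat 14°.
Subsquare q=16, t=19: +16·0.0833333° lon, +19·0.0416667° lat → SW at lon -168.667°, lat 14.7917°.
Cell spans 0.0833333° lon × 0.0416667° lat.
west -168.6667, east -168.5833.

-168.6667, -168.5833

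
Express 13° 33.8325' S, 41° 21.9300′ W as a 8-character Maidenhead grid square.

Offset from 180°W / 90°S: lon 138.63450°, lat 76.43613°.
Field: 138.63450/20 → 6 → G, 76.43613/10 → 7 → H; chars GH.
Square: 18.63450/2 → 9, 6.43613/1 → 6; chars 96.
Subsquare: 0.63450/0.0833333 → 7 → h, 0.43613/0.0416667 → 10 → k; chars hk.
Extended square: 0.05117/0.00833333 → 6, 0.01946/0.00416667 → 4; chars 64.

GH96hk64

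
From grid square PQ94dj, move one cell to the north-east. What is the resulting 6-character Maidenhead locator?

PQ94ek

Longitude subsquare d = 3; +1 → 4 = e.
Latitude subsquare j = 9; +1 → 10 = k.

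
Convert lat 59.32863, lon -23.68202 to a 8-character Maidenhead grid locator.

HO89dh88

Shift to the Maidenhead origin (180°W, 90°S): lon 156.31798, lat 149.32863.
Field (20°×10°, letters A–R): 156.31798/20 → 7 → H, 149.32863/10 → 14 → O; chars HO.
Square (2°×1°, digits 0–9): 16.31798/2 → 8, 9.32863/1 → 9; chars 89.
Subsquare (5′×2.5′, letters a–x): 0.31798/0.0833333 → 3 → d, 0.32863/0.0416667 → 7 → h; chars dh.
Extended square (30″×15″, digits 0–9): 0.06798/0.00833333 → 8, 0.03696/0.00416667 → 8; chars 88.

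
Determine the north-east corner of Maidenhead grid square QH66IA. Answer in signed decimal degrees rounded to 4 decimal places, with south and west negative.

Field Q=16, H=7: +16·20° lon, +7·10° lat → SW at lon 140°, lat -20°.
Square 6, 6: +6·2° lon, +6·1° lat → SW at lon 152°, lat -14°.
Subsquare i=8, a=0: +8·0.0833333° lon, +0·0.0416667° lat → SW at lon 152.667°, lat -14°.
Cell spans 0.0833333° lon × 0.0416667° lat. NE corner is SW corner plus one full cell.
latitude -13.9583, longitude 152.7500.

-13.9583, 152.7500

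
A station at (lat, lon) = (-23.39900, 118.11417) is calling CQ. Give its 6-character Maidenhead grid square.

OG96bo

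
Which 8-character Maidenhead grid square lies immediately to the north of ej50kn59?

EJ50ko50

Latitude extended square 9; +1 → 10, wraps to 0, carry into subsquare.
Latitude subsquare n = 13; +1 → 14 = o.
The longitude characters are unchanged.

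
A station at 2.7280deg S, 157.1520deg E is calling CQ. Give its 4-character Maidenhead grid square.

QI87

Offset from 180°W / 90°S: lon 337.15°, lat 87.27°.
Field: lon ⌊337.15/20⌋ = 16 → Q; lat ⌊87.27/10⌋ = 8 → I.
Square: lon ⌊17.15/2⌋ = 8; lat ⌊7.27/1⌋ = 7.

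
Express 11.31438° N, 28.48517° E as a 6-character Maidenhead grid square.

KK41fh

Shift to the Maidenhead origin (180°W, 90°S): lon 208.4852, lat 101.3144.
Field (20°×10°, letters A–R): lon ⌊208.4852/20⌋ = 10 → K; lat ⌊101.3144/10⌋ = 10 → K.
Square (2°×1°, digits 0–9): lon ⌊8.4852/2⌋ = 4; lat ⌊1.3144/1⌋ = 1.
Subsquare (5′×2.5′, letters a–x): lon ⌊0.4852/0.0833333⌋ = 5 → f; lat ⌊0.3144/0.0416667⌋ = 7 → h.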